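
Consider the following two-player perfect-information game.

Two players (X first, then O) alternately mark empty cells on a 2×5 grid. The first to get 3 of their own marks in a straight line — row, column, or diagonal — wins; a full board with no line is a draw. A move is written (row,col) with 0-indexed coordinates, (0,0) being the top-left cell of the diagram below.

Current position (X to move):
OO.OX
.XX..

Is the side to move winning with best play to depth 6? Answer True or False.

X winning at [OO.OX/.XX..]: True

[OO.OX/.XX..] X move#1: (0,2):+1/OOXOX/.XX..*, (1,0):+1/OO.OX/XXX.., (1,3):+1/OO.OX/.XXX., (1,4):-1/OO.OX/.XX.X
[OOXOX/.XX..] O move#2: (1,0):-1/OOXOX/OXX..*, (1,3):-1/OOXOX/.XXO., (1,4):-1/OOXOX/.XX.O
[OOXOX/OXX..] X move#3: (1,3):+1/OOXOX/OXXX.*, (1,4):+0/OOXOX/OXX.X
[OOXOX/OXXX.] end (terminal -1, O#4); searched OO.OX/.XX.. to 6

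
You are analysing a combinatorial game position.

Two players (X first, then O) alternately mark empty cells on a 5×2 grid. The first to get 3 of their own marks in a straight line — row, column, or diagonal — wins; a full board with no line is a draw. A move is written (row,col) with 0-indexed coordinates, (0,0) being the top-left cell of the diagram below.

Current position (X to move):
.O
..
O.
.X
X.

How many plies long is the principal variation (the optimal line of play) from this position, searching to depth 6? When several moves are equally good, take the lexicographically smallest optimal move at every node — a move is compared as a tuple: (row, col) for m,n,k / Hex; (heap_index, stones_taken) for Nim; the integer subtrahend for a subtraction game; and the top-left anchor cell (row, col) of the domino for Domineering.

PV length from [.O/../O./.X/X.]: 5 plies

ply 1, X at .O/../O./.X/X. | (0,0)=+0→XO/../O./.X/X.; (1,0)=+0→.O/X./O./.X/X.; (1,1)=+0→.O/.X/O./.X/X.; (2,1)=+1→.O/../OX/.X/X.*; (3,0)=+0→.O/../O./XX/X.; (4,1)=-1→.O/../O./.X/XX
ply 2, O at .O/../OX/.X/X. | (0,0)=-1→OO/../OX/.X/X.*; (1,0)=-1→.O/O./OX/.X/X.; (1,1)=-1→.O/.O/OX/.X/X.; (3,0)=-1→.O/../OX/OX/X.; (4,1)=-1→.O/../OX/.X/XO
ply 3, X at OO/../OX/.X/X. | (1,0)=+1→OO/X./OX/.X/X.*; (1,1)=+1→OO/.X/OX/.X/X.; (3,0)=-1→OO/../OX/XX/X.; (4,1)=+1→OO/../OX/.X/XX
ply 4, O at OO/X./OX/.X/X. | (1,1)=-1→OO/XO/OX/.X/X.*; (3,0)=-1→OO/X./OX/OX/X.; (4,1)=-1→OO/X./OX/.X/XO
ply 5, X at OO/XO/OX/.X/X. | (3,0)=+0→OO/XO/OX/XX/X.; (4,1)=+1→OO/XO/OX/.X/XX*
ply 6: OO/XO/OX/.X/XX is terminal -1 (O); from .O/../O./.X/X. depth 6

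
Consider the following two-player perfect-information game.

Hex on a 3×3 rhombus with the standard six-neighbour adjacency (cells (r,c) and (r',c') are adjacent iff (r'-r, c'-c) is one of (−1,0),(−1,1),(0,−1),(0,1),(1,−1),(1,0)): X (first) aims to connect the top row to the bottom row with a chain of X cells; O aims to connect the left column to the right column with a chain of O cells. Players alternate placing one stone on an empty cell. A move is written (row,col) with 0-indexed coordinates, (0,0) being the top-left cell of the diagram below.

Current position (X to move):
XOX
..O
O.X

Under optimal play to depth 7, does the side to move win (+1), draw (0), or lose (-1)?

value(XOX/..O/O.X, X) = -1

ply 1, X at XOX/..O/O.X | (1,0)=-1→XOX/X.O/O.X*; (1,1)=-1→XOX/.XO/O.X; (2,1)=-1→XOX/..O/OXX
ply 2, O at XOX/X.O/O.X | (1,1)=+1→XOX/XOO/O.X*; (2,1)=+1→XOX/X.O/OOX
ply 3: XOX/XOO/O.X is terminal -1 (X); from XOX/..O/O.X depth 7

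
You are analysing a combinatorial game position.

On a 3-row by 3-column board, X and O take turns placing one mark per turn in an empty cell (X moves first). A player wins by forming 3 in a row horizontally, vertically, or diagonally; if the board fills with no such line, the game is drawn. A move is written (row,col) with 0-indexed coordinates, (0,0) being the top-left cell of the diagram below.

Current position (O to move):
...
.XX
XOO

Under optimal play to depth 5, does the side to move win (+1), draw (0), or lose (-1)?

p1 O@[.../.XX/XOO]: (0,0)[O../.XX/XOO]-1* (0,1)[.O./.XX/XOO]-1 (0,2)[..O/.XX/XOO]-1 (1,0)[.../OXX/XOO]-1
p2 X@[O../.XX/XOO]: (0,1)[OX./.XX/XOO]+1* (0,2)[O.X/.XX/XOO]+1 (1,0)[O../XXX/XOO]+1
p3 O@[OX./.XX/XOO]: (0,2)[OXO/.XX/XOO]-1* (1,0)[OX./OXX/XOO]-1
p4 X@[OXO/.XX/XOO]: (1,0)[OXO/XXX/XOO]+1*
p5 O@[OXO/XXX/XOO] terminal -1; root [.../.XX/XOO] d5

value(.../.XX/XOO, O) = -1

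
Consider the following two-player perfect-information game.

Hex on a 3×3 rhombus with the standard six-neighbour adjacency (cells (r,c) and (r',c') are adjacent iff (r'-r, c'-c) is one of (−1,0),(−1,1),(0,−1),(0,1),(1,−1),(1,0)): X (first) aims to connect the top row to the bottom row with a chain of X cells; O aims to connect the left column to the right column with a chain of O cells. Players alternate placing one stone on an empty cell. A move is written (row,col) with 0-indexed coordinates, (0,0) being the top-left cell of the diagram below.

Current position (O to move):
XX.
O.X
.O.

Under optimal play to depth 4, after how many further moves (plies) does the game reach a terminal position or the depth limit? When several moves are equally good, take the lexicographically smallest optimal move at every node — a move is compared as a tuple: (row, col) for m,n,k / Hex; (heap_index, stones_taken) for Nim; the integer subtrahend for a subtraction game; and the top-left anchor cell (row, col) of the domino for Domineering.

ply 1, O at XX./O.X/.O. | (0,2)=-1→XXO/O.X/.O.; (1,1)=+1→XX./OOX/.O.*; (2,0)=-1→XX./O.X/OO.; (2,2)=+1→XX./O.X/.OO
ply 2, X at XX./OOX/.O. | (0,2)=-1→XXX/OOX/.O.*; (2,0)=-1→XX./OOX/XO.; (2,2)=-1→XX./OOX/.OX
ply 3, O at XXX/OOX/.O. | (2,0)=-1→XXX/OOX/OO.; (2,2)=+1→XXX/OOX/.OO*
ply 4: XXX/OOX/.OO is terminal -1 (X); from XX./O.X/.O. depth 4

PV length from [XX./O.X/.O.]: 3 plies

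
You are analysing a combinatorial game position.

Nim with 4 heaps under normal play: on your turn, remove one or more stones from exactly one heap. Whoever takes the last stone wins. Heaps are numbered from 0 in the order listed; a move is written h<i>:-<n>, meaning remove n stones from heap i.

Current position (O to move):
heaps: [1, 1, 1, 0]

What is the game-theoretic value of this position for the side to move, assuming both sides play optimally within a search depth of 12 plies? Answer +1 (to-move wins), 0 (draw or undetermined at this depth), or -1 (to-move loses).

p1 O@[(1,1,1,0)]: h0:-1[(0,1,1,0)]+1* h1:-1[(1,0,1,0)]+1 h2:-1[(1,1,0,0)]+1
p2 X@[(0,1,1,0)]: h1:-1[(0,0,1,0)]-1* h2:-1[(0,1,0,0)]-1
p3 O@[(0,0,1,0)]: h2:-1[(0,0,0,0)]+1*
p4 X@[(0,0,0,0)] terminal -1; root [(1,1,1,0)] d12

value((1,1,1,0), O) = +1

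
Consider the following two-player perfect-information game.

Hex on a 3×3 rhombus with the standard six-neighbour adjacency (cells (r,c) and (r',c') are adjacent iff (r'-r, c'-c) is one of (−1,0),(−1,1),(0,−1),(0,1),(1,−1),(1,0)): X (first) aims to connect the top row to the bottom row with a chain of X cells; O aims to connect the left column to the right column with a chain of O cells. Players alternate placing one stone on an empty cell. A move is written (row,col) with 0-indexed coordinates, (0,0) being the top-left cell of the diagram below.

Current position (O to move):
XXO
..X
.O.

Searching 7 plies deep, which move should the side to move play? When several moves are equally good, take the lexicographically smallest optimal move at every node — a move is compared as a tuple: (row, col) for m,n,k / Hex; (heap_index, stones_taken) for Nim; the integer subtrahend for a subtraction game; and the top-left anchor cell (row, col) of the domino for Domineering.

O's best at [XXO/..X/.O.]: (1,1)

[XXO/..X/.O.] O move#1: (1,0):-1/XXO/O.X/.O., (1,1):+1/XXO/.OX/.O.*, (2,0):+1/XXO/..X/OO., (2,2):-1/XXO/..X/.OO
[XXO/.OX/.O.] X move#2: (1,0):-1/XXO/XOX/.O.*, (2,0):-1/XXO/.OX/XO., (2,2):-1/XXO/.OX/.OX
[XXO/XOX/.O.] O move#3: (2,0):+1/XXO/XOX/OO.*, (2,2):-1/XXO/XOX/.OO
[XXO/XOX/OO.] end (terminal -1, X#4); searched XXO/..X/.O. to 7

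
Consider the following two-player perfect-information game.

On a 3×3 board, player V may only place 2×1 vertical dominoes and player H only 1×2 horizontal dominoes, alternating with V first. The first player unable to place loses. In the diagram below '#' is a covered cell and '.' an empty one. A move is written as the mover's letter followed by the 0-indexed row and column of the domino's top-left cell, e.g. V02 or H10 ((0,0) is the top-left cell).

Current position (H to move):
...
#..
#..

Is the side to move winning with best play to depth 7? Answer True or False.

H winning at [.../#../#..]: True

p1 H@[.../#../#..]: H00[##./#../#..]-1 H01[.##/#../#..]-1 H11[.../###/#..]+1* H21[.../#../###]-1
p2 V@[.../###/#..] terminal -1; root [.../#../#..] d7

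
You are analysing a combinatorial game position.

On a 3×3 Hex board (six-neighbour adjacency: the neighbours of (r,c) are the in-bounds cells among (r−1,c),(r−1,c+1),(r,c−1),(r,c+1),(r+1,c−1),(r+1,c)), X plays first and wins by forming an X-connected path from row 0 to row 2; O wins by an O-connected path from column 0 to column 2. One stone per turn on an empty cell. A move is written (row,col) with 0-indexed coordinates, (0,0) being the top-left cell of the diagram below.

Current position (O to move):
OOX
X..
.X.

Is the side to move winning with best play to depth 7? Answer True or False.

[OOX/X../.X.] O move#1: (1,1):-1/OOX/XO./.X.*, (1,2):-1/OOX/X.O/.X., (2,0):-1/OOX/X../OX., (2,2):-1/OOX/X../.XO
[OOX/XO./.X.] X move#2: (1,2):+1/OOX/XOX/.X.*, (2,0):-1/OOX/XO./XX., (2,2):-1/OOX/XO./.XX
[OOX/XOX/.X.] end (terminal -1, O#3); searched OOX/X../.X. to 7

O winning at [OOX/X../.X.]: False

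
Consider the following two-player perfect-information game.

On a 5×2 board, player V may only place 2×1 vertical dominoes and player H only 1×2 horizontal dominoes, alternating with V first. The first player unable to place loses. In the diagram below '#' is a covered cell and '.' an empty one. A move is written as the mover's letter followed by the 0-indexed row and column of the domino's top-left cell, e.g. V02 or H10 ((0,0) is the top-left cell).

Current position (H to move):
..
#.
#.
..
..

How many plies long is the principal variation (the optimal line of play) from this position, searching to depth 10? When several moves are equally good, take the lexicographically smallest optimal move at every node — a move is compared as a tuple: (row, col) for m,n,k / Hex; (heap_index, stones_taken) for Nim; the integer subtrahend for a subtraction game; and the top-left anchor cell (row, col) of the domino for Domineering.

ply 1, H at ../#./#./../.. | H00=-1→##/#./#./../..; H30=+1→../#./#./##/..*; H40=+1→../#./#./../##
ply 2, V at ../#./#./##/.. | V01=-1→.#/##/#./##/..*; V11=-1→../##/##/##/..
ply 3, H at .#/##/#./##/.. | H40=+1→.#/##/#./##/##*
ply 4: .#/##/#./##/## is terminal -1 (V); from ../#./#./../.. depth 10

PV length from [../#./#./../..]: 3 plies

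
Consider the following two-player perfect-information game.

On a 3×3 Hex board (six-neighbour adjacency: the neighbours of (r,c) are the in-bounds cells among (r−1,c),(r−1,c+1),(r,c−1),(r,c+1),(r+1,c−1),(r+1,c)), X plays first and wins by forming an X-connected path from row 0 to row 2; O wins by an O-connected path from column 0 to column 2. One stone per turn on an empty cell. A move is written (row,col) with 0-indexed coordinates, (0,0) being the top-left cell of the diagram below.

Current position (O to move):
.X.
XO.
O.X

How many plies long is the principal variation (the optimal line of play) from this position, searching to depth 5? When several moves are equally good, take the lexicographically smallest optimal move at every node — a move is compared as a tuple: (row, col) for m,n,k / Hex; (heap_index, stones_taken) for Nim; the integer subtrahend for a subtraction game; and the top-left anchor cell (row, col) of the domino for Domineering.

PV length from [.X./XO./O.X]: 3 plies

p1 O@[.X./XO./O.X]: (0,0)[OX./XO./O.X]+1* (0,2)[.XO/XO./O.X]+1 (1,2)[.X./XOO/O.X]+1 (2,1)[.X./XO./OOX]+1
p2 X@[OX./XO./O.X]: (0,2)[OXX/XO./O.X]-1* (1,2)[OX./XOX/O.X]-1 (2,1)[OX./XO./OXX]-1
p3 O@[OXX/XO./O.X]: (1,2)[OXX/XOO/O.X]+1* (2,1)[OXX/XO./OOX]-1
p4 X@[OXX/XOO/O.X] terminal -1; root [.X./XO./O.X] d5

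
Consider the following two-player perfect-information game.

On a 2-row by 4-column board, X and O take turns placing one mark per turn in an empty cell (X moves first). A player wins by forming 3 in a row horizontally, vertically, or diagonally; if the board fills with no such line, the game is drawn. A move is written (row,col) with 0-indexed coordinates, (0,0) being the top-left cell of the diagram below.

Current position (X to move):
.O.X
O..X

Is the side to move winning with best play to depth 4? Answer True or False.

[.O.X/O..X] X move#1: (0,0):+0/XO.X/O..X*, (0,2):+0/.OXX/O..X, (1,1):+0/.O.X/OX.X, (1,2):+0/.O.X/O.XX
[XO.X/O..X] O move#2: (0,2):+0/XOOX/O..X*, (1,1):+0/XO.X/OO.X, (1,2):+0/XO.X/O.OX
[XOOX/O..X] X move#3: (1,1):+0/XOOX/OX.X*, (1,2):+0/XOOX/O.XX
[XOOX/OX.X] O move#4: (1,2):+0/XOOX/OXOX*
[XOOX/OXOX] end (terminal +0, X#5); searched .O.X/O..X to 4

X winning at [.O.X/O..X]: False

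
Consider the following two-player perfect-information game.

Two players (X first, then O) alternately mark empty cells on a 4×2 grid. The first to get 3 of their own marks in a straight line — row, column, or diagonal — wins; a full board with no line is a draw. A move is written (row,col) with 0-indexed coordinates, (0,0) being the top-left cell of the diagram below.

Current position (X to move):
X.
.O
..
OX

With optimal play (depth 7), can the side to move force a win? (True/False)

X winning at [X./.O/../OX]: False

p1 X@[X./.O/../OX]: (0,1)[XX/.O/../OX]+0* (1,0)[X./XO/../OX]+0 (2,0)[X./.O/X./OX]+0 (2,1)[X./.O/.X/OX]+0
p2 O@[XX/.O/../OX]: (1,0)[XX/OO/../OX]+0* (2,0)[XX/.O/O./OX]+0 (2,1)[XX/.O/.O/OX]+0
p3 X@[XX/OO/../OX]: (2,0)[XX/OO/X./OX]+0* (2,1)[XX/OO/.X/OX]-1
p4 O@[XX/OO/X./OX]: (2,1)[XX/OO/XO/OX]+0*
p5 X@[XX/OO/XO/OX] terminal +0; root [X./.O/../OX] d7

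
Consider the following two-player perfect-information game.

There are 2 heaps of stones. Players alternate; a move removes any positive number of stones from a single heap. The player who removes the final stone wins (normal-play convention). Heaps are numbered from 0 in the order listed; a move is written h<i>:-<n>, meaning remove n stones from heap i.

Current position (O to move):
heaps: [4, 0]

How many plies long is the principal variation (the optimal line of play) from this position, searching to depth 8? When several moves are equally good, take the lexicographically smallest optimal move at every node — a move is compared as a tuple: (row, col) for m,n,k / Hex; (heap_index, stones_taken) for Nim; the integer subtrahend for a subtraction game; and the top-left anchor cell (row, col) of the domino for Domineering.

[(4,0)] O move#1: h0:-1:-1/(3,0), h0:-2:-1/(2,0), h0:-3:-1/(1,0), h0:-4:+1/(0,0)*
[(0,0)] end (terminal -1, X#2); searched (4,0) to 8

PV length from [(4,0)]: 1 ply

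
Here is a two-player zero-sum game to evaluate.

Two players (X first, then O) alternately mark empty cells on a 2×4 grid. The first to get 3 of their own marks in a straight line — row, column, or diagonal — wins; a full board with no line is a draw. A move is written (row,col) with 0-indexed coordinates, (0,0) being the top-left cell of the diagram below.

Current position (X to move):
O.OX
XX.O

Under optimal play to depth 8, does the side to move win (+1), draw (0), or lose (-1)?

p1 X@[O.OX/XX.O]: (0,1)[OXOX/XX.O]+0 (1,2)[O.OX/XXXO]+1*
p2 O@[O.OX/XXXO] terminal -1; root [O.OX/XX.O] d8

value(O.OX/XX.O, X) = +1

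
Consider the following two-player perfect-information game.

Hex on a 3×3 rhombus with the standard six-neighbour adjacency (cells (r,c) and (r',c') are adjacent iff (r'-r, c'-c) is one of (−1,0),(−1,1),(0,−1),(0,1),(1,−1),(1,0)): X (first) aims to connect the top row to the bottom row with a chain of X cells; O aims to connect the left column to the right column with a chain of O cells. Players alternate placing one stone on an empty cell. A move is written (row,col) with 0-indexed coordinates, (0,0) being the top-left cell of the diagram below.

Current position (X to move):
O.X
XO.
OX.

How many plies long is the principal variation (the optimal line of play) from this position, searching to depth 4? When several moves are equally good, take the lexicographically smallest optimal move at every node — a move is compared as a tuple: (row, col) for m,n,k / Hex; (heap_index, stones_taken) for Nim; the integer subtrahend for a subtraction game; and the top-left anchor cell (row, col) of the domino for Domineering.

p1 X@[O.X/XO./OX.]: (0,1)[OXX/XO./OX.]-1 (1,2)[O.X/XOX/OX.]+1* (2,2)[O.X/XO./OXX]-1
p2 O@[O.X/XOX/OX.] terminal -1; root [O.X/XO./OX.] d4

PV length from [O.X/XO./OX.]: 1 ply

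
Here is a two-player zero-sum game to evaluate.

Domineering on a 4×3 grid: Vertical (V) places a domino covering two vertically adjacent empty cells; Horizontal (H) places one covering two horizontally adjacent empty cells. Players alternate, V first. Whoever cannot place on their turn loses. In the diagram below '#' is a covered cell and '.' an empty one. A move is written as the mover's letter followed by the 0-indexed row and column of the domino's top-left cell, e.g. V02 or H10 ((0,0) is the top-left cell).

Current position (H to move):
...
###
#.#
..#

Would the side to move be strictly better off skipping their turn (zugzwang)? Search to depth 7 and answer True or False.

zugzwang(.../###/#.#/..#, H) = False

p1 H@[.../###/#.#/..#]: H00[##./###/#.#/..#]-1 H01[.##/###/#.#/..#]-1 H30[.../###/#.#/###]+1*
p2 V@[.../###/#.#/###] terminal -1; root [.../###/#.#/..#] d7
pass branch (V moves first from the same position):
  | p1 V@[.../###/#.#/..#]: V21[.../###/###/.##]-1*
  | p2 H@[.../###/###/.##]: H00[##./###/###/.##]+1* H01[.##/###/###/.##]+1
  | p3 V@[##./###/###/.##] terminal -1; root [.../###/#.#/..#] d7
H moving scores +1; H passing scores +1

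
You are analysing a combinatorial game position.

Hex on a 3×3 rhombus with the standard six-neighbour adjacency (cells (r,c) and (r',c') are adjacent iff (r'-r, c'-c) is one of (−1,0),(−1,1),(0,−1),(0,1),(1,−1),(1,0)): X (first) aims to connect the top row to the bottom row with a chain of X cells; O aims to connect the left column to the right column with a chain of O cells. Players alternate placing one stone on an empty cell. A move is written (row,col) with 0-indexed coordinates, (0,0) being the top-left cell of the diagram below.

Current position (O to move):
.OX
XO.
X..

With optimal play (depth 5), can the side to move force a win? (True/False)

O winning at [.OX/XO./X..]: False

p1 O@[.OX/XO./X..]: (0,0)[OOX/XO./X..]-1* (1,2)[.OX/XOO/X..]-1 (2,1)[.OX/XO./XO.]-1 (2,2)[.OX/XO./X.O]-1
p2 X@[OOX/XO./X..]: (1,2)[OOX/XOX/X..]+1* (2,1)[OOX/XO./XX.]-1 (2,2)[OOX/XO./X.X]-1
p3 O@[OOX/XOX/X..]: (2,1)[OOX/XOX/XO.]-1* (2,2)[OOX/XOX/X.O]-1
p4 X@[OOX/XOX/XO.]: (2,2)[OOX/XOX/XOX]+1*
p5 O@[OOX/XOX/XOX] terminal -1; root [.OX/XO./X..] d5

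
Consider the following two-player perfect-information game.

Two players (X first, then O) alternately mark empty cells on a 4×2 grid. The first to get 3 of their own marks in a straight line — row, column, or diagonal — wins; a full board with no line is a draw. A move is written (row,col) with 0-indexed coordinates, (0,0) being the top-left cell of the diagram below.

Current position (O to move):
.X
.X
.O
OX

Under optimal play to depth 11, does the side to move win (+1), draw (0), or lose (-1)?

value(.X/.X/.O/OX, O) = 0

p1 O@[.X/.X/.O/OX]: (0,0)[OX/.X/.O/OX]+0* (1,0)[.X/OX/.O/OX]+0 (2,0)[.X/.X/OO/OX]+0
p2 X@[OX/.X/.O/OX]: (1,0)[OX/XX/.O/OX]+0* (2,0)[OX/.X/XO/OX]+0
p3 O@[OX/XX/.O/OX]: (2,0)[OX/XX/OO/OX]+0*
p4 X@[OX/XX/OO/OX] terminal +0; root [.X/.X/.O/OX] d11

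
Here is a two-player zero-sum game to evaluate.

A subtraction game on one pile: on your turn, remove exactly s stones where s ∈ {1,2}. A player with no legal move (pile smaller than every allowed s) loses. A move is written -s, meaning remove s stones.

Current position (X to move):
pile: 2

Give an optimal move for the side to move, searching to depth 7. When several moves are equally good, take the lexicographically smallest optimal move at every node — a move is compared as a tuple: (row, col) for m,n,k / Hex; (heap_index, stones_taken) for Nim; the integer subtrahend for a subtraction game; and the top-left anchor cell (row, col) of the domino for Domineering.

ply 1, X at 2 | -1=-1→1; -2=+1→0*
ply 2: 0 is terminal -1 (O); from 2 depth 7

X's best at [2]: -2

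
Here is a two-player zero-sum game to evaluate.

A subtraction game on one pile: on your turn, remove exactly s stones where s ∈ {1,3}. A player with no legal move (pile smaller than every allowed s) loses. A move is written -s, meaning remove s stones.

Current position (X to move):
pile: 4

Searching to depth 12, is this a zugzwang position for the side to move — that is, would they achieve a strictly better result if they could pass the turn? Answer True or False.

zugzwang(4, X) = True

[4] X move#1: -1:-1/3*, -3:-1/1
[3] O move#2: -1:+1/2*, -3:+1/0
[2] X move#3: -1:-1/1*
[1] O move#4: -1:+1/0*
[0] end (terminal -1, X#5); searched 4 to 12
pass branch (O moves first from the same position):
  | [4] O move#1: -1:-1/3*, -3:-1/1
  | [3] X move#2: -1:+1/2*, -3:+1/0
  | [2] O move#3: -1:-1/1*
  | [1] X move#4: -1:+1/0*
  | [0] end (terminal -1, O#5); searched 4 to 12
X moving scores -1; X passing scores +1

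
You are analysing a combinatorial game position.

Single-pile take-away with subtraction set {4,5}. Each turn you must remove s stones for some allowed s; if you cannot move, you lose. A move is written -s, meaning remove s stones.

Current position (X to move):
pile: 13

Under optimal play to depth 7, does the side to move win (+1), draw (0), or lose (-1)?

value(13, X) = +1

p1 X@[13]: -4[9]+1* -5[8]-1
p2 O@[9]: -4[5]-1* -5[4]-1
p3 X@[5]: -4[1]+1* -5[0]+1
p4 O@[1] terminal -1; root [13] d7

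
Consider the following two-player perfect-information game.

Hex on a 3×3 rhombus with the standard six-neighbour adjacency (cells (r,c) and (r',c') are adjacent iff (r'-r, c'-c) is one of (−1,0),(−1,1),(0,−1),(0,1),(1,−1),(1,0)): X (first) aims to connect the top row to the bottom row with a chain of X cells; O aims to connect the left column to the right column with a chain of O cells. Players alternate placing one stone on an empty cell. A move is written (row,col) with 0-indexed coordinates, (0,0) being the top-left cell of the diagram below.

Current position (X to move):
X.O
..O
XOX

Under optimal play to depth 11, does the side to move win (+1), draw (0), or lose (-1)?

[X.O/..O/XOX] X move#1: (0,1):+1/XXO/..O/XOX*, (1,0):+1/X.O/X.O/XOX, (1,1):+1/X.O/.XO/XOX
[XXO/..O/XOX] O move#2: (1,0):-1/XXO/O.O/XOX*, (1,1):-1/XXO/.OO/XOX
[XXO/O.O/XOX] X move#3: (1,1):+1/XXO/OXO/XOX*
[XXO/OXO/XOX] end (terminal -1, O#4); searched X.O/..O/XOX to 11

value(X.O/..O/XOX, X) = +1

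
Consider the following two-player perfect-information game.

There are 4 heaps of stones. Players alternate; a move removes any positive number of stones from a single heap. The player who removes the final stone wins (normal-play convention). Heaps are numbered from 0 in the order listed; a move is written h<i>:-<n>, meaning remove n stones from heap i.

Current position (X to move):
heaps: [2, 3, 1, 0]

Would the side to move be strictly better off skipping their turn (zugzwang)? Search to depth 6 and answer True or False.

p1 X@[(2,3,1,0)]: h0:-1[(1,3,1,0)]-1* h0:-2[(0,3,1,0)]-1 h1:-1[(2,2,1,0)]-1 h1:-2[(2,1,1,0)]-1 h1:-3[(2,0,1,0)]-1 h2:-1[(2,3,0,0)]-1
p2 O@[(1,3,1,0)]: h0:-1[(0,3,1,0)]-1 h1:-1[(1,2,1,0)]-1 h1:-2[(1,1,1,0)]-1 h1:-3[(1,0,1,0)]+1* h2:-1[(1,3,0,0)]-1
p3 X@[(1,0,1,0)]: h0:-1[(0,0,1,0)]-1* h2:-1[(1,0,0,0)]-1
p4 O@[(0,0,1,0)]: h2:-1[(0,0,0,0)]+1*
p5 X@[(0,0,0,0)] terminal -1; root [(2,3,1,0)] d6
pass branch (O moves first from the same position):
  | p1 O@[(2,3,1,0)]: h0:-1[(1,3,1,0)]-1* h0:-2[(0,3,1,0)]-1 h1:-1[(2,2,1,0)]-1 h1:-2[(2,1,1,0)]-1 h1:-3[(2,0,1,0)]-1 h2:-1[(2,3,0,0)]-1
  | p2 X@[(1,3,1,0)]: h0:-1[(0,3,1,0)]-1 h1:-1[(1,2,1,0)]-1 h1:-2[(1,1,1,0)]-1 h1:-3[(1,0,1,0)]+1* h2:-1[(1,3,0,0)]-1
  | p3 O@[(1,0,1,0)]: h0:-1[(0,0,1,0)]-1* h2:-1[(1,0,0,0)]-1
  | p4 X@[(0,0,1,0)]: h2:-1[(0,0,0,0)]+1*
  | p5 O@[(0,0,0,0)] terminal -1; root [(2,3,1,0)] d6
X moving scores -1; X passing scores +1

zugzwang((2,3,1,0), X) = True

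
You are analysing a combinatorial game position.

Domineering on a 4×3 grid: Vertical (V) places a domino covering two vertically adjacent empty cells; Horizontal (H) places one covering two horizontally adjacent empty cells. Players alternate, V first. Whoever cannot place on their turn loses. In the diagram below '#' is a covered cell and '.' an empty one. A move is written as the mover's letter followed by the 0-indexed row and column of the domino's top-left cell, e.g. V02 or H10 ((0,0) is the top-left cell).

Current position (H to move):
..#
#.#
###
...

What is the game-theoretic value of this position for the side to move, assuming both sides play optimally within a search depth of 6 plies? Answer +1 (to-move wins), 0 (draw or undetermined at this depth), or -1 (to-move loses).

value(..#/#.#/###/..., H) = +1

p1 H@[..#/#.#/###/...]: H00[###/#.#/###/...]+1* H30[..#/#.#/###/##.]-1 H31[..#/#.#/###/.##]-1
p2 V@[###/#.#/###/...] terminal -1; root [..#/#.#/###/...] d6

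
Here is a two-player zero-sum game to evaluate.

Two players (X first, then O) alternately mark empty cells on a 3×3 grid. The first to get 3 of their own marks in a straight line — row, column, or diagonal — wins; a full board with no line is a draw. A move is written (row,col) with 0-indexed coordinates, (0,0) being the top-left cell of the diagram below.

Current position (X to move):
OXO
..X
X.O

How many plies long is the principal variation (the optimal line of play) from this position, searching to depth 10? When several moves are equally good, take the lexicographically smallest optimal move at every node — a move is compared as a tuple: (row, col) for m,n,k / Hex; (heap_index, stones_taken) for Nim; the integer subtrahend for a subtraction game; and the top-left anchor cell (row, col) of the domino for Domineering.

PV length from [OXO/..X/X.O]: 3 plies

[OXO/..X/X.O] X move#1: (1,0):-1/OXO/X.X/X.O, (1,1):+1/OXO/.XX/X.O*, (2,1):-1/OXO/..X/XXO
[OXO/.XX/X.O] O move#2: (1,0):-1/OXO/OXX/X.O*, (2,1):-1/OXO/.XX/XOO
[OXO/OXX/X.O] X move#3: (2,1):+1/OXO/OXX/XXO*
[OXO/OXX/XXO] end (terminal -1, O#4); searched OXO/..X/X.O to 10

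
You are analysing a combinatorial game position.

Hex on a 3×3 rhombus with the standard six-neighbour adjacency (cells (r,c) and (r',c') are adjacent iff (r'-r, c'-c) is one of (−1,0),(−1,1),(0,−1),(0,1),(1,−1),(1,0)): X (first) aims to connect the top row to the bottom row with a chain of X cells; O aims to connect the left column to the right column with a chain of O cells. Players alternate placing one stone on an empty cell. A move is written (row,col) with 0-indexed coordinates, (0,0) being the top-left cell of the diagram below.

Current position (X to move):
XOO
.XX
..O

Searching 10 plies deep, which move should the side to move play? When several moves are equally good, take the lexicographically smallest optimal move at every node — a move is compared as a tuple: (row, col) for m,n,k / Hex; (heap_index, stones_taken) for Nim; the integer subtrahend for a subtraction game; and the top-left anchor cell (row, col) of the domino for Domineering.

X's best at [XOO/.XX/..O]: (1,0)

[XOO/.XX/..O] X move#1: (1,0):+1/XOO/XXX/..O*, (2,0):-1/XOO/.XX/X.O, (2,1):-1/XOO/.XX/.XO
[XOO/XXX/..O] O move#2: (2,0):-1/XOO/XXX/O.O*, (2,1):-1/XOO/XXX/.OO
[XOO/XXX/O.O] X move#3: (2,1):+1/XOO/XXX/OXO*
[XOO/XXX/OXO] end (terminal -1, O#4); searched XOO/.XX/..O to 10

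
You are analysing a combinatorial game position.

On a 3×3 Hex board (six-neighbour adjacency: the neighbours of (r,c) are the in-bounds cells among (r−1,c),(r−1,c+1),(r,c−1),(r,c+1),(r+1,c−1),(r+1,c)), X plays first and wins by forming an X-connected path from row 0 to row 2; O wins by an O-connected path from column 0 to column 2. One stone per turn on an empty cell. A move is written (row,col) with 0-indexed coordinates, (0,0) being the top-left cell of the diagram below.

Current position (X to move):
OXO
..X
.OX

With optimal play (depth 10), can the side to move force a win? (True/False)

X winning at [OXO/..X/.OX]: True

p1 X@[OXO/..X/.OX]: (1,0)[OXO/X.X/.OX]+1* (1,1)[OXO/.XX/.OX]+1 (2,0)[OXO/..X/XOX]+1
p2 O@[OXO/X.X/.OX]: (1,1)[OXO/XOX/.OX]-1* (2,0)[OXO/X.X/OOX]-1
p3 X@[OXO/XOX/.OX]: (2,0)[OXO/XOX/XOX]+1*
p4 O@[OXO/XOX/XOX] terminal -1; root [OXO/..X/.OX] d10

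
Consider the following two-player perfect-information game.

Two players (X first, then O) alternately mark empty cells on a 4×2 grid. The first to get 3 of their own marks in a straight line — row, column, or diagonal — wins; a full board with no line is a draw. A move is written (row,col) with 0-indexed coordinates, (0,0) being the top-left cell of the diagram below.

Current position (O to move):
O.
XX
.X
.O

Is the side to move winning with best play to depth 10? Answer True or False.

O winning at [O./XX/.X/.O]: False

[O./XX/.X/.O] O move#1: (0,1):+0/OO/XX/.X/.O*, (2,0):-1/O./XX/OX/.O, (3,0):-1/O./XX/.X/OO
[OO/XX/.X/.O] X move#2: (2,0):+0/OO/XX/XX/.O*, (3,0):+0/OO/XX/.X/XO
[OO/XX/XX/.O] O move#3: (3,0):+0/OO/XX/XX/OO*
[OO/XX/XX/OO] end (terminal +0, X#4); searched O./XX/.X/.O to 10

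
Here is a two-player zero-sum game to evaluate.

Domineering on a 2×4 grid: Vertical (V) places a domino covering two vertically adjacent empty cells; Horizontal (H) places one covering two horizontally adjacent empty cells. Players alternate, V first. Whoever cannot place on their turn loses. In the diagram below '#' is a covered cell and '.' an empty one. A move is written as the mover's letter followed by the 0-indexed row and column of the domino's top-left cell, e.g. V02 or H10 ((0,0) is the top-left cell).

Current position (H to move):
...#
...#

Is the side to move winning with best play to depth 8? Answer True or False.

[...#/...#] H move#1: H00:+1/##.#/...#*, H01:+1/.###/...#, H10:+1/...#/##.#, H11:+1/...#/.###
[##.#/...#] V move#2: V02:-1/####/..##*
[####/..##] H move#3: H10:+1/####/####*
[####/####] end (terminal -1, V#4); searched ...#/...# to 8

H winning at [...#/...#]: True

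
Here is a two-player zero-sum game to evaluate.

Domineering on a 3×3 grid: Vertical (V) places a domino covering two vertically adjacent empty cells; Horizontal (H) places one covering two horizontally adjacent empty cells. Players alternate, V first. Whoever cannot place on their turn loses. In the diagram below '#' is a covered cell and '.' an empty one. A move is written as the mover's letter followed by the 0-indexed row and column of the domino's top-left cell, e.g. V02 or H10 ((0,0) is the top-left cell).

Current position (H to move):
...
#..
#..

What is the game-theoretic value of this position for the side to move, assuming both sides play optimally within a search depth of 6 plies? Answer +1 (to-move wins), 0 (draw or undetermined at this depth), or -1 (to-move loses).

value(.../#../#.., H) = +1

p1 H@[.../#../#..]: H00[##./#../#..]-1 H01[.##/#../#..]-1 H11[.../###/#..]+1* H21[.../#../###]-1
p2 V@[.../###/#..] terminal -1; root [.../#../#..] d6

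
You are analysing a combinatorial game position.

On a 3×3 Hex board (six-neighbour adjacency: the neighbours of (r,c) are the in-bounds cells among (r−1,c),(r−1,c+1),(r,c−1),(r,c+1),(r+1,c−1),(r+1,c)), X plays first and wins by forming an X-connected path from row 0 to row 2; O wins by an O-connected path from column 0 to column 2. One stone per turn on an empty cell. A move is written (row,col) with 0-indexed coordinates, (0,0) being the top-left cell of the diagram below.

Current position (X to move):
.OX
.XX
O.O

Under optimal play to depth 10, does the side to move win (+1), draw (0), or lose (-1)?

[.OX/.XX/O.O] X move#1: (0,0):-1/XOX/.XX/O.O, (1,0):-1/.OX/XXX/O.O, (2,1):+1/.OX/.XX/OXO*
[.OX/.XX/OXO] end (terminal -1, O#2); searched .OX/.XX/O.O to 10

value(.OX/.XX/O.O, X) = +1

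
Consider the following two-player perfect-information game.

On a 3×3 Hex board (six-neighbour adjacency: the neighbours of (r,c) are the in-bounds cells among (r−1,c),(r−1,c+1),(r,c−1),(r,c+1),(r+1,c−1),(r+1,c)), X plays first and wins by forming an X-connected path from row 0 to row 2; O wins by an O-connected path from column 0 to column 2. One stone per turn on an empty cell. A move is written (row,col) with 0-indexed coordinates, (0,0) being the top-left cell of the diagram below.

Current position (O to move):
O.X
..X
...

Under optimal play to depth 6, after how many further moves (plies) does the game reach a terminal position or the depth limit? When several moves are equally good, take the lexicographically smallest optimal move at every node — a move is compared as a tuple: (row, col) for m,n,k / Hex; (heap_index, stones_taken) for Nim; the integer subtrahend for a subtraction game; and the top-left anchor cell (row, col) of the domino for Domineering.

ply 1, O at O.X/..X/... | (0,1)=-1→OOX/..X/...*; (1,0)=-1→O.X/O.X/...; (1,1)=-1→O.X/.OX/...; (2,0)=-1→O.X/..X/O..; (2,1)=-1→O.X/..X/.O.; (2,2)=-1→O.X/..X/..O
ply 2, X at OOX/..X/... | (1,0)=+1→OOX/X.X/...*; (1,1)=+1→OOX/.XX/...; (2,0)=+1→OOX/..X/X..; (2,1)=+1→OOX/..X/.X.; (2,2)=+1→OOX/..X/..X
ply 3, O at OOX/X.X/... | (1,1)=-1→OOX/XOX/...*; (2,0)=-1→OOX/X.X/O..; (2,1)=-1→OOX/X.X/.O.; (2,2)=-1→OOX/X.X/..O
ply 4, X at OOX/XOX/... | (2,0)=+1→OOX/XOX/X..*; (2,1)=+1→OOX/XOX/.X.; (2,2)=+1→OOX/XOX/..X
ply 5, O at OOX/XOX/X.. | (2,1)=-1→OOX/XOX/XO.*; (2,2)=-1→OOX/XOX/X.O
ply 6, X at OOX/XOX/XO. | (2,2)=+1→OOX/XOX/XOX*
ply 7: OOX/XOX/XOX is terminal -1 (O); from O.X/..X/... depth 6

PV length from [O.X/..X/...]: 6 plies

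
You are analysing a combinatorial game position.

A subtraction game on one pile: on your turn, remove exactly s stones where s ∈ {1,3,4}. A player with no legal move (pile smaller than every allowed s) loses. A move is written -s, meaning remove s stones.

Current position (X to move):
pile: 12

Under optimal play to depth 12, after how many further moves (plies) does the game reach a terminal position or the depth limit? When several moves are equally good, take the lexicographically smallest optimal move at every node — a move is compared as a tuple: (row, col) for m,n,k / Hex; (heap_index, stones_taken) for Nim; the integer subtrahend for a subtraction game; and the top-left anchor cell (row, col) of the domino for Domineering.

[12] X move#1: -1:-1/11, -3:+1/9*, -4:-1/8
[9] O move#2: -1:-1/8*, -3:-1/6, -4:-1/5
[8] X move#3: -1:+1/7*, -3:-1/5, -4:-1/4
[7] O move#4: -1:-1/6*, -3:-1/4, -4:-1/3
[6] X move#5: -1:-1/5, -3:-1/3, -4:+1/2*
[2] O move#6: -1:-1/1*
[1] X move#7: -1:+1/0*
[0] end (terminal -1, O#8); searched 12 to 12

PV length from [12]: 7 plies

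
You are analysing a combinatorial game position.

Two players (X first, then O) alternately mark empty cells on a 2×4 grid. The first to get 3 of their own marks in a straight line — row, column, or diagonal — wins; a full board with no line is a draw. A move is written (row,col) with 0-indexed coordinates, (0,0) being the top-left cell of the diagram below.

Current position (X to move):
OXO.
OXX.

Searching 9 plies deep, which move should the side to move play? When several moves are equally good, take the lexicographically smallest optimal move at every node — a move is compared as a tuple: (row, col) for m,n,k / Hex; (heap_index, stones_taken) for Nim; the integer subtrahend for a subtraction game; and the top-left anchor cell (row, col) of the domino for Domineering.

[OXO./OXX.] X move#1: (0,3):+0/OXOX/OXX., (1,3):+1/OXO./OXXX*
[OXO./OXXX] end (terminal -1, O#2); searched OXO./OXX. to 9

X's best at [OXO./OXX.]: (1,3)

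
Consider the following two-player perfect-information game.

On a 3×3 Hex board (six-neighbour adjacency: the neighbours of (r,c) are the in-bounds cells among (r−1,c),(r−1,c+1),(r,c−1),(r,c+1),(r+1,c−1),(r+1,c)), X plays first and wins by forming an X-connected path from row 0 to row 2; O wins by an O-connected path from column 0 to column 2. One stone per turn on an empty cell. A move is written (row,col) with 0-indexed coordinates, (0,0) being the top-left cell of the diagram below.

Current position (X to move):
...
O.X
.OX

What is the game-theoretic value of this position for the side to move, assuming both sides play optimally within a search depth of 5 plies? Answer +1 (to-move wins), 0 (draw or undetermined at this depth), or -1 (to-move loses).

value(.../O.X/.OX, X) = +1

[.../O.X/.OX] X move#1: (0,0):-1/X../O.X/.OX, (0,1):+1/.X./O.X/.OX*, (0,2):+1/..X/O.X/.OX, (1,1):+1/.../OXX/.OX, (2,0):-1/.../O.X/XOX
[.X./O.X/.OX] O move#2: (0,0):-1/OX./O.X/.OX*, (0,2):-1/.XO/O.X/.OX, (1,1):-1/.X./OOX/.OX, (2,0):-1/.X./O.X/OOX
[OX./O.X/.OX] X move#3: (0,2):+1/OXX/O.X/.OX*, (1,1):+1/OX./OXX/.OX, (2,0):+1/OX./O.X/XOX
[OXX/O.X/.OX] end (terminal -1, O#4); searched .../O.X/.OX to 5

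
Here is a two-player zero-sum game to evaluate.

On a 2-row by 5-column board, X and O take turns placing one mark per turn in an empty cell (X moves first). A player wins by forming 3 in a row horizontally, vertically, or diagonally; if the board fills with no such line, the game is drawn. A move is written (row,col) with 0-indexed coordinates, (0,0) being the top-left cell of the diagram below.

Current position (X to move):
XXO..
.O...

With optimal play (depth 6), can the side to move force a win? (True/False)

ply 1, X at XXO../.O... | (0,3)=-1→XXOX./.O...; (0,4)=-1→XXO.X/.O...; (1,0)=+0→XXO../XO...*; (1,2)=+0→XXO../.OX..; (1,3)=+0→XXO../.O.X.; (1,4)=-1→XXO../.O..X
ply 2, O at XXO../XO... | (0,3)=+0→XXOO./XO...*; (0,4)=+0→XXO.O/XO...; (1,2)=+0→XXO../XOO..; (1,3)=+0→XXO../XO.O.; (1,4)=+0→XXO../XO..O
ply 3, X at XXOO./XO... | (0,4)=+0→XXOOX/XO...*; (1,2)=-1→XXOO./XOX..; (1,3)=-1→XXOO./XO.X.; (1,4)=-1→XXOO./XO..X
ply 4, O at XXOOX/XO... | (1,2)=+0→XXOOX/XOO..*; (1,3)=+0→XXOOX/XO.O.; (1,4)=+0→XXOOX/XO..O
ply 5, X at XXOOX/XOO.. | (1,3)=+0→XXOOX/XOOX.*; (1,4)=-1→XXOOX/XOO.X
ply 6, O at XXOOX/XOOX. | (1,4)=+0→XXOOX/XOOXO*
ply 7: XXOOX/XOOXO is terminal +0 (X); from XXO../.O... depth 6

X winning at [XXO../.O...]: False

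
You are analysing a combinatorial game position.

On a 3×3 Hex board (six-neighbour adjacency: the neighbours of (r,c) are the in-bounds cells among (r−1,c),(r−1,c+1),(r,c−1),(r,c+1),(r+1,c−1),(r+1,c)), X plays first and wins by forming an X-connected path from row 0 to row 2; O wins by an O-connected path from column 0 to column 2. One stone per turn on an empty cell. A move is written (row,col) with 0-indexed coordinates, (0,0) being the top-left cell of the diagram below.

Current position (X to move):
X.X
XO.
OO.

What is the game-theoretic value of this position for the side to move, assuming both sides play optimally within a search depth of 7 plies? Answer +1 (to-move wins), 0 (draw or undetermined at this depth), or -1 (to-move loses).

value(X.X/XO./OO., X) = -1

ply 1, X at X.X/XO./OO. | (0,1)=-1→XXX/XO./OO.*; (1,2)=-1→X.X/XOX/OO.; (2,2)=-1→X.X/XO./OOX
ply 2, O at XXX/XO./OO. | (1,2)=+1→XXX/XOO/OO.*; (2,2)=+1→XXX/XO./OOO
ply 3: XXX/XOO/OO. is terminal -1 (X); from X.X/XO./OO. depth 7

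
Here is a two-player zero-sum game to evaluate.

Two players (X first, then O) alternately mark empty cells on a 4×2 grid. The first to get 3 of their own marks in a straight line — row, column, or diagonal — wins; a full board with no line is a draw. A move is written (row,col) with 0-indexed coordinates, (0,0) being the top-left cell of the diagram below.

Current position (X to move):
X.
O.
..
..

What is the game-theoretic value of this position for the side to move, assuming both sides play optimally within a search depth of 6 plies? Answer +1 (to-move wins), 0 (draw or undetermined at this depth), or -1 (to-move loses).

[X./O./../..] X move#1: (0,1):+0/XX/O./../..*, (1,1):+0/X./OX/../.., (2,0):+0/X./O./X./.., (2,1):+0/X./O./.X/.., (3,0):+0/X./O./../X., (3,1):+0/X./O./../.X
[XX/O./../..] O move#2: (1,1):+0/XX/OO/../..*, (2,0):+0/XX/O./O./.., (2,1):+0/XX/O./.O/.., (3,0):+0/XX/O./../O., (3,1):+0/XX/O./../.O
[XX/OO/../..] X move#3: (2,0):+0/XX/OO/X./..*, (2,1):+0/XX/OO/.X/.., (3,0):+0/XX/OO/../X., (3,1):+0/XX/OO/../.X
[XX/OO/X./..] O move#4: (2,1):+0/XX/OO/XO/..*, (3,0):+0/XX/OO/X./O., (3,1):+0/XX/OO/X./.O
[XX/OO/XO/..] X move#5: (3,0):-1/XX/OO/XO/X., (3,1):+0/XX/OO/XO/.X*
[XX/OO/XO/.X] O move#6: (3,0):+0/XX/OO/XO/OX*
[XX/OO/XO/OX] end (terminal +0, X#7); searched X./O./../.. to 6

value(X./O./../.., X) = 0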